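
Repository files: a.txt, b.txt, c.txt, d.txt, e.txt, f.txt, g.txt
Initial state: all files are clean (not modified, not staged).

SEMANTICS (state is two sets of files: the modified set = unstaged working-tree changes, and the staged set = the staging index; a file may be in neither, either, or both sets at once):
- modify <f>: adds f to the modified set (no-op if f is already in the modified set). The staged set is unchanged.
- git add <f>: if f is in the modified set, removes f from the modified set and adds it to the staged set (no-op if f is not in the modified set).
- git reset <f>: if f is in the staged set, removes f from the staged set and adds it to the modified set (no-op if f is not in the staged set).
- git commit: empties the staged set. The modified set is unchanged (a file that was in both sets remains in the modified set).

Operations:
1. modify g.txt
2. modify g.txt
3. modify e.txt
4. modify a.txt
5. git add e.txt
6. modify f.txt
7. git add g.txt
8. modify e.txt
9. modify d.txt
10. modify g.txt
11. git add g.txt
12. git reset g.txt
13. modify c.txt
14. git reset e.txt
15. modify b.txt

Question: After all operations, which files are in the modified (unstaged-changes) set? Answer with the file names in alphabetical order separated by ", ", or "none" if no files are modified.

After op 1 (modify g.txt): modified={g.txt} staged={none}
After op 2 (modify g.txt): modified={g.txt} staged={none}
After op 3 (modify e.txt): modified={e.txt, g.txt} staged={none}
After op 4 (modify a.txt): modified={a.txt, e.txt, g.txt} staged={none}
After op 5 (git add e.txt): modified={a.txt, g.txt} staged={e.txt}
After op 6 (modify f.txt): modified={a.txt, f.txt, g.txt} staged={e.txt}
After op 7 (git add g.txt): modified={a.txt, f.txt} staged={e.txt, g.txt}
After op 8 (modify e.txt): modified={a.txt, e.txt, f.txt} staged={e.txt, g.txt}
After op 9 (modify d.txt): modified={a.txt, d.txt, e.txt, f.txt} staged={e.txt, g.txt}
After op 10 (modify g.txt): modified={a.txt, d.txt, e.txt, f.txt, g.txt} staged={e.txt, g.txt}
After op 11 (git add g.txt): modified={a.txt, d.txt, e.txt, f.txt} staged={e.txt, g.txt}
After op 12 (git reset g.txt): modified={a.txt, d.txt, e.txt, f.txt, g.txt} staged={e.txt}
After op 13 (modify c.txt): modified={a.txt, c.txt, d.txt, e.txt, f.txt, g.txt} staged={e.txt}
After op 14 (git reset e.txt): modified={a.txt, c.txt, d.txt, e.txt, f.txt, g.txt} staged={none}
After op 15 (modify b.txt): modified={a.txt, b.txt, c.txt, d.txt, e.txt, f.txt, g.txt} staged={none}

Answer: a.txt, b.txt, c.txt, d.txt, e.txt, f.txt, g.txt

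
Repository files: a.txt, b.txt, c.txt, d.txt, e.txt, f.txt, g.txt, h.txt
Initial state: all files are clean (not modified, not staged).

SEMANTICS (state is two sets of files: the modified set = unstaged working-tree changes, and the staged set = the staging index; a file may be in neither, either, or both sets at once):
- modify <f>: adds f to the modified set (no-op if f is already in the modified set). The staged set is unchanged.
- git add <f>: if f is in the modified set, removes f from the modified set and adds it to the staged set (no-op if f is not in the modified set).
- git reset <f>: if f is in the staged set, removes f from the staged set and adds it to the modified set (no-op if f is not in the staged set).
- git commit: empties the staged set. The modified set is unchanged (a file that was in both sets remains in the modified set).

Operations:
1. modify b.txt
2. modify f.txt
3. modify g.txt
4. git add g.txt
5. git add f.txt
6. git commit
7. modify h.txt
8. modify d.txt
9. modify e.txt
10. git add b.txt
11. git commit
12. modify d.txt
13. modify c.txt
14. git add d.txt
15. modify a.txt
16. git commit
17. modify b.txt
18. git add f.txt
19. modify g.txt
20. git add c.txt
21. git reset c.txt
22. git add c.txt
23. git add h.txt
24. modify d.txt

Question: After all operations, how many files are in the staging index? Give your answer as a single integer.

After op 1 (modify b.txt): modified={b.txt} staged={none}
After op 2 (modify f.txt): modified={b.txt, f.txt} staged={none}
After op 3 (modify g.txt): modified={b.txt, f.txt, g.txt} staged={none}
After op 4 (git add g.txt): modified={b.txt, f.txt} staged={g.txt}
After op 5 (git add f.txt): modified={b.txt} staged={f.txt, g.txt}
After op 6 (git commit): modified={b.txt} staged={none}
After op 7 (modify h.txt): modified={b.txt, h.txt} staged={none}
After op 8 (modify d.txt): modified={b.txt, d.txt, h.txt} staged={none}
After op 9 (modify e.txt): modified={b.txt, d.txt, e.txt, h.txt} staged={none}
After op 10 (git add b.txt): modified={d.txt, e.txt, h.txt} staged={b.txt}
After op 11 (git commit): modified={d.txt, e.txt, h.txt} staged={none}
After op 12 (modify d.txt): modified={d.txt, e.txt, h.txt} staged={none}
After op 13 (modify c.txt): modified={c.txt, d.txt, e.txt, h.txt} staged={none}
After op 14 (git add d.txt): modified={c.txt, e.txt, h.txt} staged={d.txt}
After op 15 (modify a.txt): modified={a.txt, c.txt, e.txt, h.txt} staged={d.txt}
After op 16 (git commit): modified={a.txt, c.txt, e.txt, h.txt} staged={none}
After op 17 (modify b.txt): modified={a.txt, b.txt, c.txt, e.txt, h.txt} staged={none}
After op 18 (git add f.txt): modified={a.txt, b.txt, c.txt, e.txt, h.txt} staged={none}
After op 19 (modify g.txt): modified={a.txt, b.txt, c.txt, e.txt, g.txt, h.txt} staged={none}
After op 20 (git add c.txt): modified={a.txt, b.txt, e.txt, g.txt, h.txt} staged={c.txt}
After op 21 (git reset c.txt): modified={a.txt, b.txt, c.txt, e.txt, g.txt, h.txt} staged={none}
After op 22 (git add c.txt): modified={a.txt, b.txt, e.txt, g.txt, h.txt} staged={c.txt}
After op 23 (git add h.txt): modified={a.txt, b.txt, e.txt, g.txt} staged={c.txt, h.txt}
After op 24 (modify d.txt): modified={a.txt, b.txt, d.txt, e.txt, g.txt} staged={c.txt, h.txt}
Final staged set: {c.txt, h.txt} -> count=2

Answer: 2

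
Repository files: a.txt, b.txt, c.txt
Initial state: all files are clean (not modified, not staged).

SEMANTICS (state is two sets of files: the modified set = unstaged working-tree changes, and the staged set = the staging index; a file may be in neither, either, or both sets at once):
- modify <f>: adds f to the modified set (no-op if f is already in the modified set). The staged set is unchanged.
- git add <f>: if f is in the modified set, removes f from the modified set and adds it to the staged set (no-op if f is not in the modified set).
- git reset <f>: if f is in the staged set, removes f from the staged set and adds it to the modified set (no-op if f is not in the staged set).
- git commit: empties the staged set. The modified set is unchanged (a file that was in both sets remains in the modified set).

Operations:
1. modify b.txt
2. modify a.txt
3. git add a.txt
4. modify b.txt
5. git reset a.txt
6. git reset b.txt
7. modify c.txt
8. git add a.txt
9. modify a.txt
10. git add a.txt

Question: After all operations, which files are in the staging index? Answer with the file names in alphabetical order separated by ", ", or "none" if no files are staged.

After op 1 (modify b.txt): modified={b.txt} staged={none}
After op 2 (modify a.txt): modified={a.txt, b.txt} staged={none}
After op 3 (git add a.txt): modified={b.txt} staged={a.txt}
After op 4 (modify b.txt): modified={b.txt} staged={a.txt}
After op 5 (git reset a.txt): modified={a.txt, b.txt} staged={none}
After op 6 (git reset b.txt): modified={a.txt, b.txt} staged={none}
After op 7 (modify c.txt): modified={a.txt, b.txt, c.txt} staged={none}
After op 8 (git add a.txt): modified={b.txt, c.txt} staged={a.txt}
After op 9 (modify a.txt): modified={a.txt, b.txt, c.txt} staged={a.txt}
After op 10 (git add a.txt): modified={b.txt, c.txt} staged={a.txt}

Answer: a.txt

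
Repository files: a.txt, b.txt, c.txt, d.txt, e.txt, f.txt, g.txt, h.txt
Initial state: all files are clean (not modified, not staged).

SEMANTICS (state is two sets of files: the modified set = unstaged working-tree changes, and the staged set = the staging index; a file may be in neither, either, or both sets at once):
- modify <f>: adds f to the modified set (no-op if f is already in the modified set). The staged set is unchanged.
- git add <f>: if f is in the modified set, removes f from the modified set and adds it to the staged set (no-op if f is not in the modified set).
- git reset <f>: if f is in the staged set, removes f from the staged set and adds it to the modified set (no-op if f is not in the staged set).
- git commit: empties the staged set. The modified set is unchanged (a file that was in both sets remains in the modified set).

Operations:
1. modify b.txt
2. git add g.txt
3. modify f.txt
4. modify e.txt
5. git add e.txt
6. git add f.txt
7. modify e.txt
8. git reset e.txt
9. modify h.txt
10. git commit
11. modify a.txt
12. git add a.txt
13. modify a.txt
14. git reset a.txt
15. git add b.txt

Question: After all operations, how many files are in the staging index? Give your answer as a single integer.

Answer: 1

Derivation:
After op 1 (modify b.txt): modified={b.txt} staged={none}
After op 2 (git add g.txt): modified={b.txt} staged={none}
After op 3 (modify f.txt): modified={b.txt, f.txt} staged={none}
After op 4 (modify e.txt): modified={b.txt, e.txt, f.txt} staged={none}
After op 5 (git add e.txt): modified={b.txt, f.txt} staged={e.txt}
After op 6 (git add f.txt): modified={b.txt} staged={e.txt, f.txt}
After op 7 (modify e.txt): modified={b.txt, e.txt} staged={e.txt, f.txt}
After op 8 (git reset e.txt): modified={b.txt, e.txt} staged={f.txt}
After op 9 (modify h.txt): modified={b.txt, e.txt, h.txt} staged={f.txt}
After op 10 (git commit): modified={b.txt, e.txt, h.txt} staged={none}
After op 11 (modify a.txt): modified={a.txt, b.txt, e.txt, h.txt} staged={none}
After op 12 (git add a.txt): modified={b.txt, e.txt, h.txt} staged={a.txt}
After op 13 (modify a.txt): modified={a.txt, b.txt, e.txt, h.txt} staged={a.txt}
After op 14 (git reset a.txt): modified={a.txt, b.txt, e.txt, h.txt} staged={none}
After op 15 (git add b.txt): modified={a.txt, e.txt, h.txt} staged={b.txt}
Final staged set: {b.txt} -> count=1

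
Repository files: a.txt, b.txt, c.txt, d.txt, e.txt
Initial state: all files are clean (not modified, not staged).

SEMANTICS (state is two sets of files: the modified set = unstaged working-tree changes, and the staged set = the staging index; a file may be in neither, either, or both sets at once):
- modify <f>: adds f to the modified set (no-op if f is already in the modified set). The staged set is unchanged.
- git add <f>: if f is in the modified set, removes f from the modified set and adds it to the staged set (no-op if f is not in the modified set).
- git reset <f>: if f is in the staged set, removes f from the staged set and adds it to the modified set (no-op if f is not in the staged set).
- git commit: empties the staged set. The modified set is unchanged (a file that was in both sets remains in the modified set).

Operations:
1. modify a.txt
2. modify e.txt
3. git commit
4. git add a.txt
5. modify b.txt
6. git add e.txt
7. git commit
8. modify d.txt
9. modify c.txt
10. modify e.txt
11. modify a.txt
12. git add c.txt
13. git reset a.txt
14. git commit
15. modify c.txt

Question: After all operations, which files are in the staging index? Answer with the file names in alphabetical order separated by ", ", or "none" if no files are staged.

Answer: none

Derivation:
After op 1 (modify a.txt): modified={a.txt} staged={none}
After op 2 (modify e.txt): modified={a.txt, e.txt} staged={none}
After op 3 (git commit): modified={a.txt, e.txt} staged={none}
After op 4 (git add a.txt): modified={e.txt} staged={a.txt}
After op 5 (modify b.txt): modified={b.txt, e.txt} staged={a.txt}
After op 6 (git add e.txt): modified={b.txt} staged={a.txt, e.txt}
After op 7 (git commit): modified={b.txt} staged={none}
After op 8 (modify d.txt): modified={b.txt, d.txt} staged={none}
After op 9 (modify c.txt): modified={b.txt, c.txt, d.txt} staged={none}
After op 10 (modify e.txt): modified={b.txt, c.txt, d.txt, e.txt} staged={none}
After op 11 (modify a.txt): modified={a.txt, b.txt, c.txt, d.txt, e.txt} staged={none}
After op 12 (git add c.txt): modified={a.txt, b.txt, d.txt, e.txt} staged={c.txt}
After op 13 (git reset a.txt): modified={a.txt, b.txt, d.txt, e.txt} staged={c.txt}
After op 14 (git commit): modified={a.txt, b.txt, d.txt, e.txt} staged={none}
After op 15 (modify c.txt): modified={a.txt, b.txt, c.txt, d.txt, e.txt} staged={none}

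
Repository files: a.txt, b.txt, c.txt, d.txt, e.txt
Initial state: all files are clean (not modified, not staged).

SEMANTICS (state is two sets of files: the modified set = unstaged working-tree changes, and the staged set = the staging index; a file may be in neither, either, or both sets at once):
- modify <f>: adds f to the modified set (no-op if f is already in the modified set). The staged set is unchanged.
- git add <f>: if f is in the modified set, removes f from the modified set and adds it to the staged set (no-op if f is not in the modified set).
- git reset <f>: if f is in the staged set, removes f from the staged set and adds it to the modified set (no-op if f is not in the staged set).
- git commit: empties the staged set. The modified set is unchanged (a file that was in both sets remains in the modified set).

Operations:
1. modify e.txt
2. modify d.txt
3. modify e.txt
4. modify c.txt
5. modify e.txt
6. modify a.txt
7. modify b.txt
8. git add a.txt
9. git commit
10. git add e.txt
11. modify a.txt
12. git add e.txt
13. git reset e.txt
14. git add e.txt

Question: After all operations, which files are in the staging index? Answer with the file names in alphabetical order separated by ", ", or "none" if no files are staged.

After op 1 (modify e.txt): modified={e.txt} staged={none}
After op 2 (modify d.txt): modified={d.txt, e.txt} staged={none}
After op 3 (modify e.txt): modified={d.txt, e.txt} staged={none}
After op 4 (modify c.txt): modified={c.txt, d.txt, e.txt} staged={none}
After op 5 (modify e.txt): modified={c.txt, d.txt, e.txt} staged={none}
After op 6 (modify a.txt): modified={a.txt, c.txt, d.txt, e.txt} staged={none}
After op 7 (modify b.txt): modified={a.txt, b.txt, c.txt, d.txt, e.txt} staged={none}
After op 8 (git add a.txt): modified={b.txt, c.txt, d.txt, e.txt} staged={a.txt}
After op 9 (git commit): modified={b.txt, c.txt, d.txt, e.txt} staged={none}
After op 10 (git add e.txt): modified={b.txt, c.txt, d.txt} staged={e.txt}
After op 11 (modify a.txt): modified={a.txt, b.txt, c.txt, d.txt} staged={e.txt}
After op 12 (git add e.txt): modified={a.txt, b.txt, c.txt, d.txt} staged={e.txt}
After op 13 (git reset e.txt): modified={a.txt, b.txt, c.txt, d.txt, e.txt} staged={none}
After op 14 (git add e.txt): modified={a.txt, b.txt, c.txt, d.txt} staged={e.txt}

Answer: e.txt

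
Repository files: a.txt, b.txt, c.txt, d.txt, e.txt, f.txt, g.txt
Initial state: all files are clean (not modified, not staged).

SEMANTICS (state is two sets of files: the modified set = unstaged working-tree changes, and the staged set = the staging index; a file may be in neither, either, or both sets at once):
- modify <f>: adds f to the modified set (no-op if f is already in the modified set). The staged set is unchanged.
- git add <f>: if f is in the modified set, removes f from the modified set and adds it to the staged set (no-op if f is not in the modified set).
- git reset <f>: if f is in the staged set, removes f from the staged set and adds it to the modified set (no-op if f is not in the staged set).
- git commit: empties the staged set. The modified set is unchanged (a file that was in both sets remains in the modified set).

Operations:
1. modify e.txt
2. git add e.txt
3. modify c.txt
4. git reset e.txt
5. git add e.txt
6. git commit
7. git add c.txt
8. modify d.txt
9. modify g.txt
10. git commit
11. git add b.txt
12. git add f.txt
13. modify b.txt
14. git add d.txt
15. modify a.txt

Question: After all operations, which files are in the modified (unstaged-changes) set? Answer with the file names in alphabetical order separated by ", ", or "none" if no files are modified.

Answer: a.txt, b.txt, g.txt

Derivation:
After op 1 (modify e.txt): modified={e.txt} staged={none}
After op 2 (git add e.txt): modified={none} staged={e.txt}
After op 3 (modify c.txt): modified={c.txt} staged={e.txt}
After op 4 (git reset e.txt): modified={c.txt, e.txt} staged={none}
After op 5 (git add e.txt): modified={c.txt} staged={e.txt}
After op 6 (git commit): modified={c.txt} staged={none}
After op 7 (git add c.txt): modified={none} staged={c.txt}
After op 8 (modify d.txt): modified={d.txt} staged={c.txt}
After op 9 (modify g.txt): modified={d.txt, g.txt} staged={c.txt}
After op 10 (git commit): modified={d.txt, g.txt} staged={none}
After op 11 (git add b.txt): modified={d.txt, g.txt} staged={none}
After op 12 (git add f.txt): modified={d.txt, g.txt} staged={none}
After op 13 (modify b.txt): modified={b.txt, d.txt, g.txt} staged={none}
After op 14 (git add d.txt): modified={b.txt, g.txt} staged={d.txt}
After op 15 (modify a.txt): modified={a.txt, b.txt, g.txt} staged={d.txt}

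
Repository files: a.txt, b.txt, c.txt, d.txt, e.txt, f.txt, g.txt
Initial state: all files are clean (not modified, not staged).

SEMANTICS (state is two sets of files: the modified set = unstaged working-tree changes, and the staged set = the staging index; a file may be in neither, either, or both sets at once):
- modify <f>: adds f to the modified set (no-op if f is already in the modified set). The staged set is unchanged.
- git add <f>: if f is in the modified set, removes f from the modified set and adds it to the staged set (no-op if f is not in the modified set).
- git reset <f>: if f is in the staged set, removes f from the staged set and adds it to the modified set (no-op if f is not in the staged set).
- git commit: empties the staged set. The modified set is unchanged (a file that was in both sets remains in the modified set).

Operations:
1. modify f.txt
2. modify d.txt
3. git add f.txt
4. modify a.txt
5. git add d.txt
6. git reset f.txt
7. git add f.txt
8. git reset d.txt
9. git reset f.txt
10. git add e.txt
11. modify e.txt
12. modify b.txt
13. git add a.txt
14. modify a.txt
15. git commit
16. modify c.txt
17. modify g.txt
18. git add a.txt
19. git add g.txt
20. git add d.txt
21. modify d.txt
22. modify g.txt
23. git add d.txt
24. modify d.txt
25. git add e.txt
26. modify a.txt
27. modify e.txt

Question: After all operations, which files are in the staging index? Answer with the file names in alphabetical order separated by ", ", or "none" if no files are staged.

Answer: a.txt, d.txt, e.txt, g.txt

Derivation:
After op 1 (modify f.txt): modified={f.txt} staged={none}
After op 2 (modify d.txt): modified={d.txt, f.txt} staged={none}
After op 3 (git add f.txt): modified={d.txt} staged={f.txt}
After op 4 (modify a.txt): modified={a.txt, d.txt} staged={f.txt}
After op 5 (git add d.txt): modified={a.txt} staged={d.txt, f.txt}
After op 6 (git reset f.txt): modified={a.txt, f.txt} staged={d.txt}
After op 7 (git add f.txt): modified={a.txt} staged={d.txt, f.txt}
After op 8 (git reset d.txt): modified={a.txt, d.txt} staged={f.txt}
After op 9 (git reset f.txt): modified={a.txt, d.txt, f.txt} staged={none}
After op 10 (git add e.txt): modified={a.txt, d.txt, f.txt} staged={none}
After op 11 (modify e.txt): modified={a.txt, d.txt, e.txt, f.txt} staged={none}
After op 12 (modify b.txt): modified={a.txt, b.txt, d.txt, e.txt, f.txt} staged={none}
After op 13 (git add a.txt): modified={b.txt, d.txt, e.txt, f.txt} staged={a.txt}
After op 14 (modify a.txt): modified={a.txt, b.txt, d.txt, e.txt, f.txt} staged={a.txt}
After op 15 (git commit): modified={a.txt, b.txt, d.txt, e.txt, f.txt} staged={none}
After op 16 (modify c.txt): modified={a.txt, b.txt, c.txt, d.txt, e.txt, f.txt} staged={none}
After op 17 (modify g.txt): modified={a.txt, b.txt, c.txt, d.txt, e.txt, f.txt, g.txt} staged={none}
After op 18 (git add a.txt): modified={b.txt, c.txt, d.txt, e.txt, f.txt, g.txt} staged={a.txt}
After op 19 (git add g.txt): modified={b.txt, c.txt, d.txt, e.txt, f.txt} staged={a.txt, g.txt}
After op 20 (git add d.txt): modified={b.txt, c.txt, e.txt, f.txt} staged={a.txt, d.txt, g.txt}
After op 21 (modify d.txt): modified={b.txt, c.txt, d.txt, e.txt, f.txt} staged={a.txt, d.txt, g.txt}
After op 22 (modify g.txt): modified={b.txt, c.txt, d.txt, e.txt, f.txt, g.txt} staged={a.txt, d.txt, g.txt}
After op 23 (git add d.txt): modified={b.txt, c.txt, e.txt, f.txt, g.txt} staged={a.txt, d.txt, g.txt}
After op 24 (modify d.txt): modified={b.txt, c.txt, d.txt, e.txt, f.txt, g.txt} staged={a.txt, d.txt, g.txt}
After op 25 (git add e.txt): modified={b.txt, c.txt, d.txt, f.txt, g.txt} staged={a.txt, d.txt, e.txt, g.txt}
After op 26 (modify a.txt): modified={a.txt, b.txt, c.txt, d.txt, f.txt, g.txt} staged={a.txt, d.txt, e.txt, g.txt}
After op 27 (modify e.txt): modified={a.txt, b.txt, c.txt, d.txt, e.txt, f.txt, g.txt} staged={a.txt, d.txt, e.txt, g.txt}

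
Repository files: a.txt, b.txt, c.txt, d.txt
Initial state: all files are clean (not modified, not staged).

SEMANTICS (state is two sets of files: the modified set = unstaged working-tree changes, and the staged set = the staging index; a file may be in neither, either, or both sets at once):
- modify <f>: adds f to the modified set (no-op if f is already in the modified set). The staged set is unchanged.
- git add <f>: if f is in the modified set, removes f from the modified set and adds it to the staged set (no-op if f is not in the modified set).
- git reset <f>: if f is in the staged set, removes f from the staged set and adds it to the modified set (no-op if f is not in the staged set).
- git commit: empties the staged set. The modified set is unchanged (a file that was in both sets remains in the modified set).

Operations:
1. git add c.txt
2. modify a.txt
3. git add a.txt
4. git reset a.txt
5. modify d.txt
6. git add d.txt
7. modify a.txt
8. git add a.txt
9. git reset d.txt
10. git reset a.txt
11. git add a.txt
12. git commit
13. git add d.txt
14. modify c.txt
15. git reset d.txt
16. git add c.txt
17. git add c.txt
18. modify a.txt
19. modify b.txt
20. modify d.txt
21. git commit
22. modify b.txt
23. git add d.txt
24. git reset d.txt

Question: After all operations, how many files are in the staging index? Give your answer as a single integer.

After op 1 (git add c.txt): modified={none} staged={none}
After op 2 (modify a.txt): modified={a.txt} staged={none}
After op 3 (git add a.txt): modified={none} staged={a.txt}
After op 4 (git reset a.txt): modified={a.txt} staged={none}
After op 5 (modify d.txt): modified={a.txt, d.txt} staged={none}
After op 6 (git add d.txt): modified={a.txt} staged={d.txt}
After op 7 (modify a.txt): modified={a.txt} staged={d.txt}
After op 8 (git add a.txt): modified={none} staged={a.txt, d.txt}
After op 9 (git reset d.txt): modified={d.txt} staged={a.txt}
After op 10 (git reset a.txt): modified={a.txt, d.txt} staged={none}
After op 11 (git add a.txt): modified={d.txt} staged={a.txt}
After op 12 (git commit): modified={d.txt} staged={none}
After op 13 (git add d.txt): modified={none} staged={d.txt}
After op 14 (modify c.txt): modified={c.txt} staged={d.txt}
After op 15 (git reset d.txt): modified={c.txt, d.txt} staged={none}
After op 16 (git add c.txt): modified={d.txt} staged={c.txt}
After op 17 (git add c.txt): modified={d.txt} staged={c.txt}
After op 18 (modify a.txt): modified={a.txt, d.txt} staged={c.txt}
After op 19 (modify b.txt): modified={a.txt, b.txt, d.txt} staged={c.txt}
After op 20 (modify d.txt): modified={a.txt, b.txt, d.txt} staged={c.txt}
After op 21 (git commit): modified={a.txt, b.txt, d.txt} staged={none}
After op 22 (modify b.txt): modified={a.txt, b.txt, d.txt} staged={none}
After op 23 (git add d.txt): modified={a.txt, b.txt} staged={d.txt}
After op 24 (git reset d.txt): modified={a.txt, b.txt, d.txt} staged={none}
Final staged set: {none} -> count=0

Answer: 0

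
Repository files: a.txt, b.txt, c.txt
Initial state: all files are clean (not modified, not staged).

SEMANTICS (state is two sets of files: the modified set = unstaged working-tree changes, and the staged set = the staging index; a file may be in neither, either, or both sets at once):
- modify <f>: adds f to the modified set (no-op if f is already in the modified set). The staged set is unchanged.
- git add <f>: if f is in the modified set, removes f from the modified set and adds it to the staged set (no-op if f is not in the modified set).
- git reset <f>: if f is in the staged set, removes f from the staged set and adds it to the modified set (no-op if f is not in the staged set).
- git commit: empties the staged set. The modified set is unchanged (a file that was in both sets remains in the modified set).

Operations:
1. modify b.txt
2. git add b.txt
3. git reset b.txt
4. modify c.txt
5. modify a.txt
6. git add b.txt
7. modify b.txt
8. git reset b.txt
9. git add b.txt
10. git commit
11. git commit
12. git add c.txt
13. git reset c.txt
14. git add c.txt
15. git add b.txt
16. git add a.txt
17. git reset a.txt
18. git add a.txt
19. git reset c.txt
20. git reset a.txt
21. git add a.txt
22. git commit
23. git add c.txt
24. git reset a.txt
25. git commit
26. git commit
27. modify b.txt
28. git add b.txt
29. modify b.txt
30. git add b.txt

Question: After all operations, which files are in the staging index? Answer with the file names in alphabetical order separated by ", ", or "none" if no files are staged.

After op 1 (modify b.txt): modified={b.txt} staged={none}
After op 2 (git add b.txt): modified={none} staged={b.txt}
After op 3 (git reset b.txt): modified={b.txt} staged={none}
After op 4 (modify c.txt): modified={b.txt, c.txt} staged={none}
After op 5 (modify a.txt): modified={a.txt, b.txt, c.txt} staged={none}
After op 6 (git add b.txt): modified={a.txt, c.txt} staged={b.txt}
After op 7 (modify b.txt): modified={a.txt, b.txt, c.txt} staged={b.txt}
After op 8 (git reset b.txt): modified={a.txt, b.txt, c.txt} staged={none}
After op 9 (git add b.txt): modified={a.txt, c.txt} staged={b.txt}
After op 10 (git commit): modified={a.txt, c.txt} staged={none}
After op 11 (git commit): modified={a.txt, c.txt} staged={none}
After op 12 (git add c.txt): modified={a.txt} staged={c.txt}
After op 13 (git reset c.txt): modified={a.txt, c.txt} staged={none}
After op 14 (git add c.txt): modified={a.txt} staged={c.txt}
After op 15 (git add b.txt): modified={a.txt} staged={c.txt}
After op 16 (git add a.txt): modified={none} staged={a.txt, c.txt}
After op 17 (git reset a.txt): modified={a.txt} staged={c.txt}
After op 18 (git add a.txt): modified={none} staged={a.txt, c.txt}
After op 19 (git reset c.txt): modified={c.txt} staged={a.txt}
After op 20 (git reset a.txt): modified={a.txt, c.txt} staged={none}
After op 21 (git add a.txt): modified={c.txt} staged={a.txt}
After op 22 (git commit): modified={c.txt} staged={none}
After op 23 (git add c.txt): modified={none} staged={c.txt}
After op 24 (git reset a.txt): modified={none} staged={c.txt}
After op 25 (git commit): modified={none} staged={none}
After op 26 (git commit): modified={none} staged={none}
After op 27 (modify b.txt): modified={b.txt} staged={none}
After op 28 (git add b.txt): modified={none} staged={b.txt}
After op 29 (modify b.txt): modified={b.txt} staged={b.txt}
After op 30 (git add b.txt): modified={none} staged={b.txt}

Answer: b.txt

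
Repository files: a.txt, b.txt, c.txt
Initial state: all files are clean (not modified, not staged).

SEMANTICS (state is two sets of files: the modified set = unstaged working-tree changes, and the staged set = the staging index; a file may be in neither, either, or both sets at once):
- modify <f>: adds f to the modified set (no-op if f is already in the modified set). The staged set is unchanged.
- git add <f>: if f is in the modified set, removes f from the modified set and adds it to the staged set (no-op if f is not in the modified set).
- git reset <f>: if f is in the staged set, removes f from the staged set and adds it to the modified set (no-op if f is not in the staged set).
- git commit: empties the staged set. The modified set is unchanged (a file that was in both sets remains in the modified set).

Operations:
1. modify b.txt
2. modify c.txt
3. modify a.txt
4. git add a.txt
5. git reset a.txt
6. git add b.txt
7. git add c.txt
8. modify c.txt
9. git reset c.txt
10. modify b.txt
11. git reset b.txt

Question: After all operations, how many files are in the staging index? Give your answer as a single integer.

Answer: 0

Derivation:
After op 1 (modify b.txt): modified={b.txt} staged={none}
After op 2 (modify c.txt): modified={b.txt, c.txt} staged={none}
After op 3 (modify a.txt): modified={a.txt, b.txt, c.txt} staged={none}
After op 4 (git add a.txt): modified={b.txt, c.txt} staged={a.txt}
After op 5 (git reset a.txt): modified={a.txt, b.txt, c.txt} staged={none}
After op 6 (git add b.txt): modified={a.txt, c.txt} staged={b.txt}
After op 7 (git add c.txt): modified={a.txt} staged={b.txt, c.txt}
After op 8 (modify c.txt): modified={a.txt, c.txt} staged={b.txt, c.txt}
After op 9 (git reset c.txt): modified={a.txt, c.txt} staged={b.txt}
After op 10 (modify b.txt): modified={a.txt, b.txt, c.txt} staged={b.txt}
After op 11 (git reset b.txt): modified={a.txt, b.txt, c.txt} staged={none}
Final staged set: {none} -> count=0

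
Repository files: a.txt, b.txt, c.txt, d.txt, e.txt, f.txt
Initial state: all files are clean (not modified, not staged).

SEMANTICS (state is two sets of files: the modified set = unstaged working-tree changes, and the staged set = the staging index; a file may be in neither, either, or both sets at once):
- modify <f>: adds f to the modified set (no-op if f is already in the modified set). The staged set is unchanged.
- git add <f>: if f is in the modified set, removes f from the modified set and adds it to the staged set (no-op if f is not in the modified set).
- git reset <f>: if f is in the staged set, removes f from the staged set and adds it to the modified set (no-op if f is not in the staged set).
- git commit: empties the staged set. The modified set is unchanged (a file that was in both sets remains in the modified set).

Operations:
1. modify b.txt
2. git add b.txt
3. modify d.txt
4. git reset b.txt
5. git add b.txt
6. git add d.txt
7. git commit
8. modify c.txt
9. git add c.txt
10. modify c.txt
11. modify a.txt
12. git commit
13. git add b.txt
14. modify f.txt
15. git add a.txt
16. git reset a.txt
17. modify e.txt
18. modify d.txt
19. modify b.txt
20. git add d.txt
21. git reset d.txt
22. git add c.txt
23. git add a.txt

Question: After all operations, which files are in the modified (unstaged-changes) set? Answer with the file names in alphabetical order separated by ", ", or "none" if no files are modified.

After op 1 (modify b.txt): modified={b.txt} staged={none}
After op 2 (git add b.txt): modified={none} staged={b.txt}
After op 3 (modify d.txt): modified={d.txt} staged={b.txt}
After op 4 (git reset b.txt): modified={b.txt, d.txt} staged={none}
After op 5 (git add b.txt): modified={d.txt} staged={b.txt}
After op 6 (git add d.txt): modified={none} staged={b.txt, d.txt}
After op 7 (git commit): modified={none} staged={none}
After op 8 (modify c.txt): modified={c.txt} staged={none}
After op 9 (git add c.txt): modified={none} staged={c.txt}
After op 10 (modify c.txt): modified={c.txt} staged={c.txt}
After op 11 (modify a.txt): modified={a.txt, c.txt} staged={c.txt}
After op 12 (git commit): modified={a.txt, c.txt} staged={none}
After op 13 (git add b.txt): modified={a.txt, c.txt} staged={none}
After op 14 (modify f.txt): modified={a.txt, c.txt, f.txt} staged={none}
After op 15 (git add a.txt): modified={c.txt, f.txt} staged={a.txt}
After op 16 (git reset a.txt): modified={a.txt, c.txt, f.txt} staged={none}
After op 17 (modify e.txt): modified={a.txt, c.txt, e.txt, f.txt} staged={none}
After op 18 (modify d.txt): modified={a.txt, c.txt, d.txt, e.txt, f.txt} staged={none}
After op 19 (modify b.txt): modified={a.txt, b.txt, c.txt, d.txt, e.txt, f.txt} staged={none}
After op 20 (git add d.txt): modified={a.txt, b.txt, c.txt, e.txt, f.txt} staged={d.txt}
After op 21 (git reset d.txt): modified={a.txt, b.txt, c.txt, d.txt, e.txt, f.txt} staged={none}
After op 22 (git add c.txt): modified={a.txt, b.txt, d.txt, e.txt, f.txt} staged={c.txt}
After op 23 (git add a.txt): modified={b.txt, d.txt, e.txt, f.txt} staged={a.txt, c.txt}

Answer: b.txt, d.txt, e.txt, f.txt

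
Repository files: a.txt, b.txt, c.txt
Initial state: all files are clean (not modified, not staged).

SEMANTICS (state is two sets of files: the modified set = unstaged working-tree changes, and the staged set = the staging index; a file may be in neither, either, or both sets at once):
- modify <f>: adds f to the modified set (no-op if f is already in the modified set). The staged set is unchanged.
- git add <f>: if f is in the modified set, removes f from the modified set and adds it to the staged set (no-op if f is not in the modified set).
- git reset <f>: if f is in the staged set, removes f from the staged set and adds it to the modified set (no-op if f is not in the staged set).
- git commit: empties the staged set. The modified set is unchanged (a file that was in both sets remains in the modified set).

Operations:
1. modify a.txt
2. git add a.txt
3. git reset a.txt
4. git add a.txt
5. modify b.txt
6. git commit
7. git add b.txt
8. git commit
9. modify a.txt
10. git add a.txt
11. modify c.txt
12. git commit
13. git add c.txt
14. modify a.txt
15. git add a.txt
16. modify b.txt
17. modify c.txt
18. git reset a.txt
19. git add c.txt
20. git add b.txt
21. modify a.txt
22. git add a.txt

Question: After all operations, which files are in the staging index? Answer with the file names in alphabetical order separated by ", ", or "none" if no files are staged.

Answer: a.txt, b.txt, c.txt

Derivation:
After op 1 (modify a.txt): modified={a.txt} staged={none}
After op 2 (git add a.txt): modified={none} staged={a.txt}
After op 3 (git reset a.txt): modified={a.txt} staged={none}
After op 4 (git add a.txt): modified={none} staged={a.txt}
After op 5 (modify b.txt): modified={b.txt} staged={a.txt}
After op 6 (git commit): modified={b.txt} staged={none}
After op 7 (git add b.txt): modified={none} staged={b.txt}
After op 8 (git commit): modified={none} staged={none}
After op 9 (modify a.txt): modified={a.txt} staged={none}
After op 10 (git add a.txt): modified={none} staged={a.txt}
After op 11 (modify c.txt): modified={c.txt} staged={a.txt}
After op 12 (git commit): modified={c.txt} staged={none}
After op 13 (git add c.txt): modified={none} staged={c.txt}
After op 14 (modify a.txt): modified={a.txt} staged={c.txt}
After op 15 (git add a.txt): modified={none} staged={a.txt, c.txt}
After op 16 (modify b.txt): modified={b.txt} staged={a.txt, c.txt}
After op 17 (modify c.txt): modified={b.txt, c.txt} staged={a.txt, c.txt}
After op 18 (git reset a.txt): modified={a.txt, b.txt, c.txt} staged={c.txt}
After op 19 (git add c.txt): modified={a.txt, b.txt} staged={c.txt}
After op 20 (git add b.txt): modified={a.txt} staged={b.txt, c.txt}
After op 21 (modify a.txt): modified={a.txt} staged={b.txt, c.txt}
After op 22 (git add a.txt): modified={none} staged={a.txt, b.txt, c.txt}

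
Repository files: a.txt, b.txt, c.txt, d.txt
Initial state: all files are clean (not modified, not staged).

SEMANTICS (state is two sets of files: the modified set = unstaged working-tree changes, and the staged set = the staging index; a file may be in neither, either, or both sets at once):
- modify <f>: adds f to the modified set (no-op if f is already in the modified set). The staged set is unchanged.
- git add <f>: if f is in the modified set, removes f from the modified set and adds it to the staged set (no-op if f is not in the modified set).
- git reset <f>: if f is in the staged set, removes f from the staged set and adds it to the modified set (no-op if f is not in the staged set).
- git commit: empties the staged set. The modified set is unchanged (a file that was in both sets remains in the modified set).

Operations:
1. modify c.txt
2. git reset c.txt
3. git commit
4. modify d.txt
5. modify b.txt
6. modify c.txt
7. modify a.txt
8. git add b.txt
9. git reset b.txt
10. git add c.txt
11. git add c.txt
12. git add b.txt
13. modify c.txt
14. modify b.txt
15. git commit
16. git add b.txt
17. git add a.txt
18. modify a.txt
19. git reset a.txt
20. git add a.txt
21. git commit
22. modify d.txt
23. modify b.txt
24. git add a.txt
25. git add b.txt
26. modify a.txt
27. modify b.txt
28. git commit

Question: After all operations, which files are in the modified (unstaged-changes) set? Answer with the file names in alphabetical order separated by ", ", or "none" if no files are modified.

Answer: a.txt, b.txt, c.txt, d.txt

Derivation:
After op 1 (modify c.txt): modified={c.txt} staged={none}
After op 2 (git reset c.txt): modified={c.txt} staged={none}
After op 3 (git commit): modified={c.txt} staged={none}
After op 4 (modify d.txt): modified={c.txt, d.txt} staged={none}
After op 5 (modify b.txt): modified={b.txt, c.txt, d.txt} staged={none}
After op 6 (modify c.txt): modified={b.txt, c.txt, d.txt} staged={none}
After op 7 (modify a.txt): modified={a.txt, b.txt, c.txt, d.txt} staged={none}
After op 8 (git add b.txt): modified={a.txt, c.txt, d.txt} staged={b.txt}
After op 9 (git reset b.txt): modified={a.txt, b.txt, c.txt, d.txt} staged={none}
After op 10 (git add c.txt): modified={a.txt, b.txt, d.txt} staged={c.txt}
After op 11 (git add c.txt): modified={a.txt, b.txt, d.txt} staged={c.txt}
After op 12 (git add b.txt): modified={a.txt, d.txt} staged={b.txt, c.txt}
After op 13 (modify c.txt): modified={a.txt, c.txt, d.txt} staged={b.txt, c.txt}
After op 14 (modify b.txt): modified={a.txt, b.txt, c.txt, d.txt} staged={b.txt, c.txt}
After op 15 (git commit): modified={a.txt, b.txt, c.txt, d.txt} staged={none}
After op 16 (git add b.txt): modified={a.txt, c.txt, d.txt} staged={b.txt}
After op 17 (git add a.txt): modified={c.txt, d.txt} staged={a.txt, b.txt}
After op 18 (modify a.txt): modified={a.txt, c.txt, d.txt} staged={a.txt, b.txt}
After op 19 (git reset a.txt): modified={a.txt, c.txt, d.txt} staged={b.txt}
After op 20 (git add a.txt): modified={c.txt, d.txt} staged={a.txt, b.txt}
After op 21 (git commit): modified={c.txt, d.txt} staged={none}
After op 22 (modify d.txt): modified={c.txt, d.txt} staged={none}
After op 23 (modify b.txt): modified={b.txt, c.txt, d.txt} staged={none}
After op 24 (git add a.txt): modified={b.txt, c.txt, d.txt} staged={none}
After op 25 (git add b.txt): modified={c.txt, d.txt} staged={b.txt}
After op 26 (modify a.txt): modified={a.txt, c.txt, d.txt} staged={b.txt}
After op 27 (modify b.txt): modified={a.txt, b.txt, c.txt, d.txt} staged={b.txt}
After op 28 (git commit): modified={a.txt, b.txt, c.txt, d.txt} staged={none}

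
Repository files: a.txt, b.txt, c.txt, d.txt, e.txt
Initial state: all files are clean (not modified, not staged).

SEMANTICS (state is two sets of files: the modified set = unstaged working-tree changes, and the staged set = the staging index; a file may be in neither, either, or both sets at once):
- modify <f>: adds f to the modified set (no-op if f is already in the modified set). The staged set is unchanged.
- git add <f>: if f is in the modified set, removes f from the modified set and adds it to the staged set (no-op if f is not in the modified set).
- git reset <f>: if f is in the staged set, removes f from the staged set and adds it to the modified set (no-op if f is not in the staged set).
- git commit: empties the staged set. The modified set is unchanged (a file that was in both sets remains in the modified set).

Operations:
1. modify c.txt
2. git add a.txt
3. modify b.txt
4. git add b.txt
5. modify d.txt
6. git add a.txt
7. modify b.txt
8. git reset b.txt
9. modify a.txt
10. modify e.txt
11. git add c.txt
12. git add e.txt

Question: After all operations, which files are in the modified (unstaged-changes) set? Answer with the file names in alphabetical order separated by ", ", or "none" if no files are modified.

Answer: a.txt, b.txt, d.txt

Derivation:
After op 1 (modify c.txt): modified={c.txt} staged={none}
After op 2 (git add a.txt): modified={c.txt} staged={none}
After op 3 (modify b.txt): modified={b.txt, c.txt} staged={none}
After op 4 (git add b.txt): modified={c.txt} staged={b.txt}
After op 5 (modify d.txt): modified={c.txt, d.txt} staged={b.txt}
After op 6 (git add a.txt): modified={c.txt, d.txt} staged={b.txt}
After op 7 (modify b.txt): modified={b.txt, c.txt, d.txt} staged={b.txt}
After op 8 (git reset b.txt): modified={b.txt, c.txt, d.txt} staged={none}
After op 9 (modify a.txt): modified={a.txt, b.txt, c.txt, d.txt} staged={none}
After op 10 (modify e.txt): modified={a.txt, b.txt, c.txt, d.txt, e.txt} staged={none}
After op 11 (git add c.txt): modified={a.txt, b.txt, d.txt, e.txt} staged={c.txt}
After op 12 (git add e.txt): modified={a.txt, b.txt, d.txt} staged={c.txt, e.txt}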